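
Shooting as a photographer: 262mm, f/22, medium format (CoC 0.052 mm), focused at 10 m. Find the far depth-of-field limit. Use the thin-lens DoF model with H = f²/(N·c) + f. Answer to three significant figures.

Hyperfocal distance H = f²/(N·c) + f = 262²/(22 × 0.052) + 262 = 68644/1.144 + 262 ≈ 60265.5 mm ≈ 60.27 m.
Far limit Df = s·(H − f)/(H − s) = 10000 × (60265.5 − 262) / (60265.5 − 10000) = 10000 × 60003.5 / 50265.5 ≈ 11937 mm ≈ 11.9 m.

11.9 m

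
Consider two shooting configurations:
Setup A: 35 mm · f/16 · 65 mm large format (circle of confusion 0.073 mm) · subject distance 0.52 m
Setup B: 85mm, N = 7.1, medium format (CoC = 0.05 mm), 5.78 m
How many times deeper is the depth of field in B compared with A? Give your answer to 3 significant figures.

Setup A: H = 35²/(16×0.073) + 35 ≈ 1083.8 mm; DoF = Df − Dn = 967.32 − 355.57 ≈ 611.75 mm.
Setup B: H = 85²/(7.1×0.05) + 85 ≈ 20437.1 mm; DoF = Df − Dn = 8025.8 − 4516.2 ≈ 3509.6 mm.
Ratio = 3509.6 / 611.75 ≈ 5.74.

5.74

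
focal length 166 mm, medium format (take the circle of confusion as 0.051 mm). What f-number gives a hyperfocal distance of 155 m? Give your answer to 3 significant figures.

Rearrange H = f²/(N·c) + f for N: N = f² / ((H − f)·c).
N = 166² / ((155000 − 166) × 0.051) = 27556 / 7897 ≈ 3.49.

f/3.49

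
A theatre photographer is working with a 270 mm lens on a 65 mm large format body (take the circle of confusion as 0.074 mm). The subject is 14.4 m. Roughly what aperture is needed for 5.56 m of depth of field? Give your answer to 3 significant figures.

f/13

Write h = H − f = f²/(N·c). The thin-lens limits are Dn = s·h/(h + (s−f)) and Df = s·h/(h − (s−f)), so DoF = Df − Dn = 2·s·(s−f)·h / (h² − (s−f)²).
That is a quadratic in h: DoF·h² − 2·s·(s−f)·h − DoF·(s−f)² = 0 ⇒ h = (s−f)·(s + √(s² + DoF²)) / DoF = 14130 × (14400 + √(14400² + 5560²)) / 5560 = 14130 × (14400 + 15436.1) / 5560 ≈ 75825 mm.
Then N = f²/(c·h) = 270² / (0.074 × 75825) = 72900 / 5611.0 ≈ 13.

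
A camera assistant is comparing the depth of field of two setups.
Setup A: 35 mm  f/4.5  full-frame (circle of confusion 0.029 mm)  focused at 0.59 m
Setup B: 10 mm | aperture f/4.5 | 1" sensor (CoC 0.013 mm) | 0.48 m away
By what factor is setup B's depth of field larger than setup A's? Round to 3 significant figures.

4.08

Setup A: H = 35²/(4.5×0.029) + 35 ≈ 9422.0 mm; DoF = Df − Dn = 627.076 − 557.064 ≈ 70.012 mm.
Setup B: H = 10²/(4.5×0.013) + 10 ≈ 1719.4 mm; DoF = Df − Dn = 662.02 − 376.49 ≈ 285.53 mm.
Ratio = 285.53 / 70.012 ≈ 4.08.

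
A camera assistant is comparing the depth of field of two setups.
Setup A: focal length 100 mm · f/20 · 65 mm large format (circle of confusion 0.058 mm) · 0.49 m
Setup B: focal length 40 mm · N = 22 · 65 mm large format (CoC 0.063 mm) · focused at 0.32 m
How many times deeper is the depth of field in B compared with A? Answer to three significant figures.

3.71

Setup A: H = 100²/(20×0.058) + 100 ≈ 8720.7 mm; DoF = Df − Dn = 513.218 − 468.792 ≈ 44.426 mm.
Setup B: H = 40²/(22×0.063) + 40 ≈ 1194.4 mm; DoF = Df − Dn = 422.47 − 257.53 ≈ 164.94 mm.
Ratio = 164.94 / 44.426 ≈ 3.71.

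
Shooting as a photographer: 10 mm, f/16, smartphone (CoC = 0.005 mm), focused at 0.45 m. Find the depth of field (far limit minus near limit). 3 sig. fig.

Hyperfocal distance H = f²/(N·c) + f = 10²/(16 × 0.005) + 10 = 100/0.08 + 10 ≈ 1260.0 mm ≈ 1.260 m.
Near limit Dn = s·(H − f)/(H + s − 2f) = 450 × (1260.0 − 10) / (1260.0 + 450 − 2 × 10) = 450 × 1250.0 / 1690.0 ≈ 332.84 mm.
Far limit Df = s·(H − f)/(H − s) = 450 × (1260.0 − 10) / (1260.0 − 450) = 450 × 1250.0 / 810.0 ≈ 694.44 mm.
Depth of field = Df − Dn = 694.44 − 332.84 ≈ 361.60 mm.

362 mm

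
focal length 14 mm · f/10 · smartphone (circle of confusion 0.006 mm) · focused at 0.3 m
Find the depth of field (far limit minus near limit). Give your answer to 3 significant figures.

Hyperfocal distance H = f²/(N·c) + f = 14²/(10 × 0.006) + 14 = 196/0.06 + 14 ≈ 3280.7 mm ≈ 3.281 m.
Near limit Dn = s·(H − f)/(H + s − 2f) = 300 × (3280.7 − 14) / (3280.7 + 300 − 2 × 14) = 300 × 3266.7 / 3552.7 ≈ 275.849 mm.
Far limit Df = s·(H − f)/(H − s) = 300 × (3280.7 − 14) / (3280.7 − 300) = 300 × 3266.7 / 2980.7 ≈ 328.786 mm.
Depth of field = Df − Dn = 328.786 − 275.849 ≈ 52.937 mm.

52.9 mm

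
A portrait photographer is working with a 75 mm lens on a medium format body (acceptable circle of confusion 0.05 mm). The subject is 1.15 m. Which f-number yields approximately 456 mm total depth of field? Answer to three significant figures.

f/20

Write h = H − f = f²/(N·c). The thin-lens limits are Dn = s·h/(h + (s−f)) and Df = s·h/(h − (s−f)), so DoF = Df − Dn = 2·s·(s−f)·h / (h² − (s−f)²).
That is a quadratic in h: DoF·h² − 2·s·(s−f)·h − DoF·(s−f)² = 0 ⇒ h = (s−f)·(s + √(s² + DoF²)) / DoF = 1075 × (1150 + √(1150² + 456²)) / 456 = 1075 × (1150 + 1237.11) / 456 ≈ 5627.5 mm.
Then N = f²/(c·h) = 75² / (0.05 × 5627.5) = 5625 / 281.38 ≈ 20.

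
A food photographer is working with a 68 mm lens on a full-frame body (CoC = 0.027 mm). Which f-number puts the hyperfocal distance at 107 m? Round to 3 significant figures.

Rearrange H = f²/(N·c) + f for N: N = f² / ((H − f)·c).
N = 68² / ((107000 − 68) × 0.027) = 4624 / 2887 ≈ 1.60.

f/1.60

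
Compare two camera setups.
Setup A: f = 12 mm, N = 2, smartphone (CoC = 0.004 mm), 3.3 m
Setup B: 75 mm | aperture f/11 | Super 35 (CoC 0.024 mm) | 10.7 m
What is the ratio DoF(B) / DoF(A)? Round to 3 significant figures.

11.4

Setup A: H = 12²/(2×0.004) + 12 ≈ 18012.0 mm; DoF = Df − Dn = 4037.5 − 2790.3 ≈ 1247.2 mm.
Setup B: H = 75²/(11×0.024) + 75 ≈ 21381.8 mm; DoF = Df − Dn = 21343 − 7140 ≈ 14203 mm.
Ratio = 14203 / 1247.2 ≈ 11.4.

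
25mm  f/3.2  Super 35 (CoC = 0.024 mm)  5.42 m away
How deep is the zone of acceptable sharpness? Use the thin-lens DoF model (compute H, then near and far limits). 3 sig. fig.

12.8 m

Hyperfocal distance H = f²/(N·c) + f = 25²/(3.2 × 0.024) + 25 = 625/0.0768 + 25 ≈ 8163.0 mm ≈ 8.163 m.
Near limit Dn = s·(H − f)/(H + s − 2f) = 5420 × (8163.0 − 25) / (8163.0 + 5420 − 2 × 25) = 5420 × 8138.0 / 13533.0 ≈ 3259 mm.
Far limit Df = s·(H − f)/(H − s) = 5420 × (8163.0 − 25) / (8163.0 − 5420) = 5420 × 8138.0 / 2743.0 ≈ 16080 mm.
Depth of field = Df − Dn = 16080 − 3259 ≈ 12821 mm ≈ 12.8 m.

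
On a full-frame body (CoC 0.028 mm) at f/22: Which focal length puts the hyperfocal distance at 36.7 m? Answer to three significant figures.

150 mm

From H = f²/(N·c) + f, with f ≪ H: f ≈ √(H·N·c) = √(36700 × 22 × 0.028) = √22607 ≈ 150.4 mm.
The +f correction barely moves this — solving exactly, f² + N·c·f − N·c·H = 0 ⇒ f = (−N·c + √((N·c)² + 4·N·c·H))/2 = (−0.616 + √90429)/2 ≈ 150.05 mm, so f ≈ 150 mm.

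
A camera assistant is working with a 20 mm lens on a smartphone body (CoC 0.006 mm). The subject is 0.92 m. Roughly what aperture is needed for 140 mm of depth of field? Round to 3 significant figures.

f/5.60

Write h = H − f = f²/(N·c). The thin-lens limits are Dn = s·h/(h + (s−f)) and Df = s·h/(h − (s−f)), so DoF = Df − Dn = 2·s·(s−f)·h / (h² − (s−f)²).
That is a quadratic in h: DoF·h² − 2·s·(s−f)·h − DoF·(s−f)² = 0 ⇒ h = (s−f)·(s + √(s² + DoF²)) / DoF = 900 × (920 + √(920² + 140²)) / 140 = 900 × (920 + 930.591) / 140 ≈ 11897 mm.
Then N = f²/(c·h) = 20² / (0.006 × 11897) = 400 / 71.380 ≈ 5.60.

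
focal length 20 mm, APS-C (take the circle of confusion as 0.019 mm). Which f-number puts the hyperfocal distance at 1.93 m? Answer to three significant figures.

f/11

Rearrange H = f²/(N·c) + f for N: N = f² / ((H − f)·c).
N = 20² / ((1930 − 20) × 0.019) = 400 / 36.29 ≈ 11.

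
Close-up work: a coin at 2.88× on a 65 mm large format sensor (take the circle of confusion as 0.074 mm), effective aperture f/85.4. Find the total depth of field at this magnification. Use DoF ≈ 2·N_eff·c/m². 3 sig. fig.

At magnification m, DoF ≈ 2·N_eff·c/m² = 2 × 85.4 × 0.074 / 2.88² = 12.64 / 8.294 ≈ 1.52 mm.

1.52 mm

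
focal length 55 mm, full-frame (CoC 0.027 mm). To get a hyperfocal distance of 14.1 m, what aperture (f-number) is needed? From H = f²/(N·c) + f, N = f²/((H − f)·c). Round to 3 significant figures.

Rearrange H = f²/(N·c) + f for N: N = f² / ((H − f)·c).
N = 55² / ((14100 − 55) × 0.027) = 3025 / 379.2 ≈ 7.98.

f/7.98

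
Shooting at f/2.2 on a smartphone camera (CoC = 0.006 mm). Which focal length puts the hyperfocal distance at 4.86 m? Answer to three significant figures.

From H = f²/(N·c) + f, with f ≪ H: f ≈ √(H·N·c) = √(4860 × 2.2 × 0.006) = √64.152 ≈ 8.009 mm.
Exact: f² + N·c·f − N·c·H = 0 ⇒ f = (−N·c + √((N·c)² + 4·N·c·H))/2 = (−0.0132 + √256.61)/2 ≈ 8.0029 mm ≈ 8.00 mm.

8.00 mm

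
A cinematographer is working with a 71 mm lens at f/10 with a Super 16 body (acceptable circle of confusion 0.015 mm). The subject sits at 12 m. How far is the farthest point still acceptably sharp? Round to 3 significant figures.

18.6 m

Hyperfocal distance H = f²/(N·c) + f = 71²/(10 × 0.015) + 71 = 5041/0.15 + 71 ≈ 33677.7 mm ≈ 33.68 m.
Far limit Df = s·(H − f)/(H − s) = 12000 × (33677.7 − 71) / (33677.7 − 12000) = 12000 × 33606.7 / 21677.7 ≈ 18603 mm ≈ 18.6 m.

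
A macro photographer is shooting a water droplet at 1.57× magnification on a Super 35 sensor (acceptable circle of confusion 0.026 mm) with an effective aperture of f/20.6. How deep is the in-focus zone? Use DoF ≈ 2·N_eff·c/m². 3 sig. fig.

At magnification m, DoF ≈ 2·N_eff·c/m² = 2 × 20.6 × 0.026 / 1.57² = 1.071 / 2.465 ≈ 0.435 mm.

0.435 mm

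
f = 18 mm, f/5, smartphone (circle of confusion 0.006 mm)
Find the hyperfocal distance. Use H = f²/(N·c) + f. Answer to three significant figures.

Hyperfocal distance H = f²/(N·c) + f = 18²/(5 × 0.006) + 18 = 324/0.03 + 18 ≈ 10818.0 mm ≈ 10.8 m.

10.8 m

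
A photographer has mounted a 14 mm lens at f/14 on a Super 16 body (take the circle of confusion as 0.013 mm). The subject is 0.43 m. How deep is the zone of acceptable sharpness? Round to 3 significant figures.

Hyperfocal distance H = f²/(N·c) + f = 14²/(14 × 0.013) + 14 = 196/0.182 + 14 ≈ 1090.9 mm ≈ 1.091 m.
Near limit Dn = s·(H − f)/(H + s − 2f) = 430 × (1090.9 − 14) / (1090.9 + 430 − 2 × 14) = 430 × 1076.9 / 1492.9 ≈ 310.18 mm.
Far limit Df = s·(H − f)/(H − s) = 430 × (1090.9 − 14) / (1090.9 − 430) = 430 × 1076.9 / 660.9 ≈ 700.65 mm.
Depth of field = Df − Dn = 700.65 − 310.18 ≈ 390.47 mm.

390 mm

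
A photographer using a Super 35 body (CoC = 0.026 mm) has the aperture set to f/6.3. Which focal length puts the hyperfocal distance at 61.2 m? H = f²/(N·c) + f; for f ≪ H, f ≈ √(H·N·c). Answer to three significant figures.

100 mm

From H = f²/(N·c) + f, with f ≪ H: f ≈ √(H·N·c) = √(61200 × 6.3 × 0.026) = √10025 ≈ 100.1 mm.
The +f correction barely moves this — solving exactly, f² + N·c·f − N·c·H = 0 ⇒ f = (−N·c + √((N·c)² + 4·N·c·H))/2 = (−0.1638 + √40098)/2 ≈ 100.04 mm, so f ≈ 100 mm.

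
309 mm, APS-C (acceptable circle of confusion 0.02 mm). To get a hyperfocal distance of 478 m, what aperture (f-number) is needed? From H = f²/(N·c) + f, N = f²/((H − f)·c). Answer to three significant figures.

f/9.99

Rearrange H = f²/(N·c) + f for N: N = f² / ((H − f)·c).
N = 309² / ((478000 − 309) × 0.02) = 95481 / 9554 ≈ 9.99.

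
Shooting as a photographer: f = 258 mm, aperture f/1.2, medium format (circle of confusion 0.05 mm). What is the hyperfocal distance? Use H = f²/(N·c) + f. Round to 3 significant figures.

1110 m

Hyperfocal distance H = f²/(N·c) + f = 258²/(1.2 × 0.05) + 258 = 66564/0.06 + 258 ≈ 1109658.0 mm ≈ 1110 m.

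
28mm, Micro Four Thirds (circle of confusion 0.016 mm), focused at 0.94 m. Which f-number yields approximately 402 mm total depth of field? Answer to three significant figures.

f/11

Write h = H − f = f²/(N·c). The thin-lens limits are Dn = s·h/(h + (s−f)) and Df = s·h/(h − (s−f)), so DoF = Df − Dn = 2·s·(s−f)·h / (h² − (s−f)²).
That is a quadratic in h: DoF·h² − 2·s·(s−f)·h − DoF·(s−f)² = 0 ⇒ h = (s−f)·(s + √(s² + DoF²)) / DoF = 912 × (940 + √(940² + 402²)) / 402 = 912 × (940 + 1022.35) / 402 ≈ 4451.9 mm.
Then N = f²/(c·h) = 28² / (0.016 × 4451.9) = 784 / 71.230 ≈ 11.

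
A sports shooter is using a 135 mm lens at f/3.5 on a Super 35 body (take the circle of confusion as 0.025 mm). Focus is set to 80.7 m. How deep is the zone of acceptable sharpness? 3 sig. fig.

Hyperfocal distance H = f²/(N·c) + f = 135²/(3.5 × 0.025) + 135 = 18225/0.0875 + 135 ≈ 208420.7 mm ≈ 208.4 m.
Near limit Dn = s·(H − f)/(H + s − 2f) = 80700 × (208420.7 − 135) / (208420.7 + 80700 − 2 × 135) = 80700 × 208285.7 / 288850.7 ≈ 58192 mm.
Far limit Df = s·(H − f)/(H − s) = 80700 × (208420.7 − 135) / (208420.7 − 80700) = 80700 × 208285.7 / 127720.7 ≈ 131605 mm.
Depth of field = Df − Dn = 131605 − 58192 ≈ 73413 mm ≈ 73.4 m.

73.4 m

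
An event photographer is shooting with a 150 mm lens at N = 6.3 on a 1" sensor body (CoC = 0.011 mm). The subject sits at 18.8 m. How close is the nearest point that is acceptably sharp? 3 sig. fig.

Hyperfocal distance H = f²/(N·c) + f = 150²/(6.3 × 0.011) + 150 = 22500/0.0693 + 150 ≈ 324825.3 mm ≈ 324.8 m.
Near limit Dn = s·(H − f)/(H + s − 2f) = 18800 × (324825.3 − 150) / (324825.3 + 18800 − 2 × 150) = 18800 × 324675.3 / 343325.3 ≈ 17779 mm ≈ 17.8 m.

17.8 m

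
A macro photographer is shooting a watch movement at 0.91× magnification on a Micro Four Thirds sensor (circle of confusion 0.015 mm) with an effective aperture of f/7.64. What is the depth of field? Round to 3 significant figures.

0.277 mm

At magnification m, DoF ≈ 2·N_eff·c/m² = 2 × 7.64 × 0.015 / 0.91² = 0.2292 / 0.8281 ≈ 0.277 mm.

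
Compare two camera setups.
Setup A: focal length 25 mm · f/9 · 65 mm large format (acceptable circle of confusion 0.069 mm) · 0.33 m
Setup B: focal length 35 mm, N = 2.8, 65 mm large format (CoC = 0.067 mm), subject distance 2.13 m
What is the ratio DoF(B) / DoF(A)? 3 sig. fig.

6.92

Setup A: H = 25²/(9×0.069) + 25 ≈ 1031.4 mm; DoF = Df − Dn = 473.49 − 253.25 ≈ 220.24 mm.
Setup B: H = 35²/(2.8×0.067) + 35 ≈ 6564.9 mm; DoF = Df − Dn = 3136.2 − 1612.6 ≈ 1523.6 mm.
Ratio = 1523.6 / 220.24 ≈ 6.92.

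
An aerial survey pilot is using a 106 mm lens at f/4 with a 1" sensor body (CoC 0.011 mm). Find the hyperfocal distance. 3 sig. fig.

255 m

Hyperfocal distance H = f²/(N·c) + f = 106²/(4 × 0.011) + 106 = 11236/0.044 + 106 ≈ 255469.6 mm ≈ 255 m.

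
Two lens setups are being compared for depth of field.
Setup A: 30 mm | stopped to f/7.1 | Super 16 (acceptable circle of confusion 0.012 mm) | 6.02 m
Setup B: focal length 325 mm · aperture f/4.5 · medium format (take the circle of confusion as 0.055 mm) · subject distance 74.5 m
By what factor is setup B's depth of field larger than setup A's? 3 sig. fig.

2.65

Setup A: H = 30²/(7.1×0.012) + 30 ≈ 10593.4 mm; DoF = Df − Dn = 13905 − 3842 ≈ 10063 mm.
Setup B: H = 325²/(4.5×0.055) + 325 ≈ 427092.7 mm; DoF = Df − Dn = 90173 − 63469 ≈ 26704 mm.
Ratio = 26704 / 10063 ≈ 2.65.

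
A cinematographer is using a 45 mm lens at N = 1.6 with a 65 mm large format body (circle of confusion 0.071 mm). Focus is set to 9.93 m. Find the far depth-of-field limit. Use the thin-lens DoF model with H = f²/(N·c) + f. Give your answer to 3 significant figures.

Hyperfocal distance H = f²/(N·c) + f = 45²/(1.6 × 0.071) + 45 = 2025/0.1136 + 45 ≈ 17870.7 mm ≈ 17.87 m.
Far limit Df = s·(H − f)/(H − s) = 9930 × (17870.7 − 45) / (17870.7 − 9930) = 9930 × 17825.7 / 7940.7 ≈ 22291 mm ≈ 22.3 m.

22.3 m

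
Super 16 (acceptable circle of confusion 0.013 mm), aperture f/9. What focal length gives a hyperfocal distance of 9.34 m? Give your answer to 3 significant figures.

33.0 mm

From H = f²/(N·c) + f, with f ≪ H: f ≈ √(H·N·c) = √(9340 × 9 × 0.013) = √1092.8 ≈ 33.06 mm.
Exact: f² + N·c·f − N·c·H = 0 ⇒ f = (−N·c + √((N·c)² + 4·N·c·H))/2 = (−0.117 + √4371.1)/2 ≈ 32.999 mm ≈ 33.0 mm.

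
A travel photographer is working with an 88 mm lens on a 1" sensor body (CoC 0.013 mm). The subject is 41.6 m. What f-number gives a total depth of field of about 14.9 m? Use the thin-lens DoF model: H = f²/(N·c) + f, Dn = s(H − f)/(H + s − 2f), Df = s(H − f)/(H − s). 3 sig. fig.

Write h = H − f = f²/(N·c). The thin-lens limits are Dn = s·h/(h + (s−f)) and Df = s·h/(h − (s−f)), so DoF = Df − Dn = 2·s·(s−f)·h / (h² − (s−f)²).
That is a quadratic in h: DoF·h² − 2·s·(s−f)·h − DoF·(s−f)² = 0 ⇒ h = (s−f)·(s + √(s² + DoF²)) / DoF = 41512 × (41600 + √(41600² + 14900²)) / 14900 = 41512 × (41600 + 44187.9) / 14900 ≈ 239009 mm.
Then N = f²/(c·h) = 88² / (0.013 × 239009) = 7744 / 3107.1 ≈ 2.49.

f/2.49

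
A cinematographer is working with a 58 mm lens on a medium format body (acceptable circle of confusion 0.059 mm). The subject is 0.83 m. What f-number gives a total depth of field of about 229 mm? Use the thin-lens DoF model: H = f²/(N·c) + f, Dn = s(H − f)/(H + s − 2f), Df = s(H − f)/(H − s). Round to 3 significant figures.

Write h = H − f = f²/(N·c). The thin-lens limits are Dn = s·h/(h + (s−f)) and Df = s·h/(h − (s−f)), so DoF = Df − Dn = 2·s·(s−f)·h / (h² − (s−f)²).
That is a quadratic in h: DoF·h² − 2·s·(s−f)·h − DoF·(s−f)² = 0 ⇒ h = (s−f)·(s + √(s² + DoF²)) / DoF = 772 × (830 + √(830² + 229²)) / 229 = 772 × (830 + 861.012) / 229 ≈ 5700.7 mm.
Then N = f²/(c·h) = 58² / (0.059 × 5700.7) = 3364 / 336.34 ≈ 10.

f/10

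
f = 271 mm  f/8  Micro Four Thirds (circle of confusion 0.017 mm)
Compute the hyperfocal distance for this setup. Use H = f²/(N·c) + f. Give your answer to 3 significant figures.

540 m

Hyperfocal distance H = f²/(N·c) + f = 271²/(8 × 0.017) + 271 = 73441/0.136 + 271 ≈ 540278.4 mm ≈ 540 m.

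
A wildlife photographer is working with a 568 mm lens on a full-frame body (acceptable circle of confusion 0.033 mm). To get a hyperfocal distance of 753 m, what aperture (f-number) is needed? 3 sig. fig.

f/13

Rearrange H = f²/(N·c) + f for N: N = f² / ((H − f)·c).
N = 568² / ((753000 − 568) × 0.033) = 322624 / 24830 ≈ 13.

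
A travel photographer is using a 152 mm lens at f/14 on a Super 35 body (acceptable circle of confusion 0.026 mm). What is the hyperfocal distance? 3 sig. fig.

63.6 m

Hyperfocal distance H = f²/(N·c) + f = 152²/(14 × 0.026) + 152 = 23104/0.364 + 152 ≈ 63624.5 mm ≈ 63.6 m.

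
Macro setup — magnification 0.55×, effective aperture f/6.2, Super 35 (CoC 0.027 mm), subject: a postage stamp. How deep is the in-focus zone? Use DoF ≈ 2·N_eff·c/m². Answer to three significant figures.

1.11 mm

At magnification m, DoF ≈ 2·N_eff·c/m² = 2 × 6.2 × 0.027 / 0.55² = 0.3348 / 0.3025 ≈ 1.11 mm.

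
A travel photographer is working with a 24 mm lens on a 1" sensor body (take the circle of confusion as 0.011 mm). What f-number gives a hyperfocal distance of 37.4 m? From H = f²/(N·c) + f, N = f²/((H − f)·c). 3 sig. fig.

f/1.40

Rearrange H = f²/(N·c) + f for N: N = f² / ((H − f)·c).
N = 24² / ((37400 − 24) × 0.011) = 576 / 411.1 ≈ 1.40.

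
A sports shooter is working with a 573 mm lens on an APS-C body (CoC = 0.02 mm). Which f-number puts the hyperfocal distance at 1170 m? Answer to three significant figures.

f/14

Rearrange H = f²/(N·c) + f for N: N = f² / ((H − f)·c).
N = 573² / ((1170000 − 573) × 0.02) = 328329 / 23389 ≈ 14.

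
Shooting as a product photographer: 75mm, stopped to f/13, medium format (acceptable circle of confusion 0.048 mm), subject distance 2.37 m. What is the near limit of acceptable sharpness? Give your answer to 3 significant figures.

Hyperfocal distance H = f²/(N·c) + f = 75²/(13 × 0.048) + 75 = 5625/0.624 + 75 ≈ 9089.4 mm ≈ 9.089 m.
Near limit Dn = s·(H − f)/(H + s − 2f) = 2370 × (9089.4 − 75) / (9089.4 + 2370 − 2 × 75) = 2370 × 9014.4 / 11309.4 ≈ 1889.1 mm ≈ 1.89 m.

1.89 m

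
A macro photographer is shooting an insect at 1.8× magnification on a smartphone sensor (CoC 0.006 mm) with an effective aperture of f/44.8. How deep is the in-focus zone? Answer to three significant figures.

At magnification m, DoF ≈ 2·N_eff·c/m² = 2 × 44.8 × 0.006 / 1.8² = 0.5376 / 3.24 ≈ 0.166 mm.

0.166 mm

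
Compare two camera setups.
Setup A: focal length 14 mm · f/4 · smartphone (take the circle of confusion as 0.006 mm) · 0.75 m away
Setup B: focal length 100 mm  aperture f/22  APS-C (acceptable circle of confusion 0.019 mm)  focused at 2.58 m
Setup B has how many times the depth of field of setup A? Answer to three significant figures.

3.97

Setup A: H = 14²/(4×0.006) + 14 ≈ 8180.7 mm; DoF = Df − Dn = 824.29 − 688.00 ≈ 136.29 mm.
Setup B: H = 100²/(22×0.019) + 100 ≈ 24023.4 mm; DoF = Df − Dn = 2878.38 − 2337.67 ≈ 540.71 mm.
Ratio = 540.71 / 136.29 ≈ 3.97.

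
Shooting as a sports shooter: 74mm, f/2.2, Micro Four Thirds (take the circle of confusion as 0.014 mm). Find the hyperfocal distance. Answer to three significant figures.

Hyperfocal distance H = f²/(N·c) + f = 74²/(2.2 × 0.014) + 74 = 5476/0.0308 + 74 ≈ 177866.2 mm ≈ 178 m.

178 m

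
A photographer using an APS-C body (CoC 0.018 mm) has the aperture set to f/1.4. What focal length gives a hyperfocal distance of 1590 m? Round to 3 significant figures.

200 mm

From H = f²/(N·c) + f, with f ≪ H: f ≈ √(H·N·c) = √(1590000 × 1.4 × 0.018) = √40068 ≈ 200.2 mm.
The +f correction barely moves this — solving exactly, f² + N·c·f − N·c·H = 0 ⇒ f = (−N·c + √((N·c)² + 4·N·c·H))/2 = (−0.0252 + √160272)/2 ≈ 200.16 mm, so f ≈ 200 mm.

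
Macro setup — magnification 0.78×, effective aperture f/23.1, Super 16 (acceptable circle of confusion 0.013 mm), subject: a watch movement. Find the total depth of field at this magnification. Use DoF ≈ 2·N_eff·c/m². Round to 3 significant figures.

0.987 mm

At magnification m, DoF ≈ 2·N_eff·c/m² = 2 × 23.1 × 0.013 / 0.78² = 0.6006 / 0.6084 ≈ 0.987 mm.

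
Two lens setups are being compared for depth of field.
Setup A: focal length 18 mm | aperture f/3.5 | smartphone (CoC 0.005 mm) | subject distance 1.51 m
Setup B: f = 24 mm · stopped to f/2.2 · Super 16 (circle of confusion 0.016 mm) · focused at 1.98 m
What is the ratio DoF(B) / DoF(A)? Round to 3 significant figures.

1.96

Setup A: H = 18²/(3.5×0.005) + 18 ≈ 18532.3 mm; DoF = Df − Dn = 1642.35 − 1397.39 ≈ 244.96 mm.
Setup B: H = 24²/(2.2×0.016) + 24 ≈ 16387.6 mm; DoF = Df − Dn = 2248.81 − 1768.59 ≈ 480.22 mm.
Ratio = 480.22 / 244.96 ≈ 1.96.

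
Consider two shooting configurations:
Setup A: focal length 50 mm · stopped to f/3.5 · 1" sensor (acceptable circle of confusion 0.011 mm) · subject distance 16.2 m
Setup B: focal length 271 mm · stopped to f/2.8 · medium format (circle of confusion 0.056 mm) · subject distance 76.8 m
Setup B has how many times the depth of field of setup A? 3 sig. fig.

3.00

Setup A: H = 50²/(3.5×0.011) + 50 ≈ 64985.1 mm; DoF = Df − Dn = 21562.9 − 12973.4 ≈ 8589.5 mm.
Setup B: H = 271²/(2.8×0.056) + 271 ≈ 468644.7 mm; DoF = Df − Dn = 91799 − 66014 ≈ 25785 mm.
Ratio = 25785 / 8589.5 ≈ 3.00.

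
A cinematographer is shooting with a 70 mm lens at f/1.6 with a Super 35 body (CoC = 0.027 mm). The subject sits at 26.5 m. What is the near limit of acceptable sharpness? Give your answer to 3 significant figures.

21.5 m

Hyperfocal distance H = f²/(N·c) + f = 70²/(1.6 × 0.027) + 70 = 4900/0.0432 + 70 ≈ 113495.9 mm ≈ 113.5 m.
Near limit Dn = s·(H − f)/(H + s − 2f) = 26500 × (113495.9 − 70) / (113495.9 + 26500 − 2 × 70) = 26500 × 113425.9 / 139855.9 ≈ 21492 mm ≈ 21.5 m.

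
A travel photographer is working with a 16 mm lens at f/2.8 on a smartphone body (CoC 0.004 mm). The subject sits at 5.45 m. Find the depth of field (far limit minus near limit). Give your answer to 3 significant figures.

Hyperfocal distance H = f²/(N·c) + f = 16²/(2.8 × 0.004) + 16 = 256/0.0112 + 16 ≈ 22873.1 mm ≈ 22.87 m.
Near limit Dn = s·(H − f)/(H + s − 2f) = 5450 × (22873.1 − 16) / (22873.1 + 5450 − 2 × 16) = 5450 × 22857.1 / 28291.1 ≈ 4403.2 mm.
Far limit Df = s·(H − f)/(H − s) = 5450 × (22873.1 − 16) / (22873.1 − 5450) = 5450 × 22857.1 / 17423.1 ≈ 7149.8 mm.
Depth of field = Df − Dn = 7149.8 − 4403.2 ≈ 2746.6 mm ≈ 2.75 m.

2.75 m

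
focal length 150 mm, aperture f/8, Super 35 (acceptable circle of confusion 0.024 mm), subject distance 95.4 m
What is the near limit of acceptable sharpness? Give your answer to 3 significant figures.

Hyperfocal distance H = f²/(N·c) + f = 150²/(8 × 0.024) + 150 = 22500/0.192 + 150 ≈ 117337.5 mm ≈ 117.3 m.
Near limit Dn = s·(H − f)/(H + s − 2f) = 95400 × (117337.5 − 150) / (117337.5 + 95400 − 2 × 150) = 95400 × 117187.5 / 212437.5 ≈ 52626 mm ≈ 52.6 m.

52.6 m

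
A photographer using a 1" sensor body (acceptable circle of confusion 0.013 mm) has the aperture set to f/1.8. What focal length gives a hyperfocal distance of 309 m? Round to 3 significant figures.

From H = f²/(N·c) + f, with f ≪ H: f ≈ √(H·N·c) = √(309000 × 1.8 × 0.013) = √7230.6 ≈ 85.03 mm.
The +f correction barely moves this — solving exactly, f² + N·c·f − N·c·H = 0 ⇒ f = (−N·c + √((N·c)² + 4·N·c·H))/2 = (−0.0234 + √28922)/2 ≈ 85.021 mm, so f ≈ 85.0 mm.

85.0 mm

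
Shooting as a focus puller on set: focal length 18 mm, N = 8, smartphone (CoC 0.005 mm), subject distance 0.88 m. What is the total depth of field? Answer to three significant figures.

189 mm

Hyperfocal distance H = f²/(N·c) + f = 18²/(8 × 0.005) + 18 = 324/0.04 + 18 ≈ 8118.0 mm ≈ 8.118 m.
Near limit Dn = s·(H − f)/(H + s − 2f) = 880 × (8118.0 − 18) / (8118.0 + 880 − 2 × 18) = 880 × 8100.0 / 8962.0 ≈ 795.36 mm.
Far limit Df = s·(H − f)/(H − s) = 880 × (8118.0 − 18) / (8118.0 − 880) = 880 × 8100.0 / 7238.0 ≈ 984.80 mm.
Depth of field = Df − Dn = 984.80 − 795.36 ≈ 189.44 mm.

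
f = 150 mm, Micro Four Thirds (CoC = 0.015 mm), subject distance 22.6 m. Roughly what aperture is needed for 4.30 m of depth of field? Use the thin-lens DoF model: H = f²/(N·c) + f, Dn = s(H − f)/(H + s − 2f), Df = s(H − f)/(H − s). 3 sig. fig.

f/6.30

Write h = H − f = f²/(N·c). The thin-lens limits are Dn = s·h/(h + (s−f)) and Df = s·h/(h − (s−f)), so DoF = Df − Dn = 2·s·(s−f)·h / (h² − (s−f)²).
That is a quadratic in h: DoF·h² − 2·s·(s−f)·h − DoF·(s−f)² = 0 ⇒ h = (s−f)·(s + √(s² + DoF²)) / DoF = 22450 × (22600 + √(22600² + 4300²)) / 4300 = 22450 × (22600 + 23005.4) / 4300 ≈ 238103 mm.
Then N = f²/(c·h) = 150² / (0.015 × 238103) = 22500 / 3571.5 ≈ 6.30.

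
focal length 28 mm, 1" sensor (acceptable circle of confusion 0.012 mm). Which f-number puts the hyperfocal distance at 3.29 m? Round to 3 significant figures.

Rearrange H = f²/(N·c) + f for N: N = f² / ((H − f)·c).
N = 28² / ((3290 − 28) × 0.012) = 784 / 39.14 ≈ 20.

f/20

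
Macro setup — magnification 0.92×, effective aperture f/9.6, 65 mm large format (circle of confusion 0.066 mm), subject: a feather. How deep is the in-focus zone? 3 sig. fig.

1.50 mm

At magnification m, DoF ≈ 2·N_eff·c/m² = 2 × 9.6 × 0.066 / 0.92² = 1.267 / 0.8464 ≈ 1.5 mm.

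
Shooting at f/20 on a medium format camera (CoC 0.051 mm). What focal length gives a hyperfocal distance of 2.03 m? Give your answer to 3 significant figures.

From H = f²/(N·c) + f, with f ≪ H: f ≈ √(H·N·c) = √(2030 × 20 × 0.051) = √2070.6 ≈ 45.50 mm.
Exact: f² + N·c·f − N·c·H = 0 ⇒ f = (−N·c + √((N·c)² + 4·N·c·H))/2 = (−1.02 + √8283.4)/2 ≈ 44.997 mm ≈ 45.0 mm.

45.0 mm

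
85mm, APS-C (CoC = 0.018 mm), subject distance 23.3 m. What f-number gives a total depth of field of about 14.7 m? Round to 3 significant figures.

f/5

Write h = H − f = f²/(N·c). The thin-lens limits are Dn = s·h/(h + (s−f)) and Df = s·h/(h − (s−f)), so DoF = Df − Dn = 2·s·(s−f)·h / (h² − (s−f)²).
That is a quadratic in h: DoF·h² − 2·s·(s−f)·h − DoF·(s−f)² = 0 ⇒ h = (s−f)·(s + √(s² + DoF²)) / DoF = 23215 × (23300 + √(23300² + 14700²)) / 14700 = 23215 × (23300 + 27549.6) / 14700 ≈ 80304 mm.
Then N = f²/(c·h) = 85² / (0.018 × 80304) = 7225 / 1445.5 ≈ 5.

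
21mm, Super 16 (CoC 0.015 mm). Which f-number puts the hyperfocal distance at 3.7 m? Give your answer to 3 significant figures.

f/7.99

Rearrange H = f²/(N·c) + f for N: N = f² / ((H − f)·c).
N = 21² / ((3700 − 21) × 0.015) = 441 / 55.18 ≈ 7.99.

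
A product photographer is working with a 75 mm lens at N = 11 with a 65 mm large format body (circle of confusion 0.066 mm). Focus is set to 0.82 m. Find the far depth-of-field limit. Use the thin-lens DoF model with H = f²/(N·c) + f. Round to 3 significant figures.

0.907 m

Hyperfocal distance H = f²/(N·c) + f = 75²/(11 × 0.066) + 75 = 5625/0.726 + 75 ≈ 7822.9 mm ≈ 7.823 m.
Far limit Df = s·(H − f)/(H − s) = 820 × (7822.9 − 75) / (7822.9 − 820) = 820 × 7747.9 / 7002.9 ≈ 907.23 mm ≈ 0.907 m.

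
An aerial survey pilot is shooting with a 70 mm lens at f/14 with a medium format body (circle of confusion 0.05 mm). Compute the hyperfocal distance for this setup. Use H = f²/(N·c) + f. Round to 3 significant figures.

7.07 m

Hyperfocal distance H = f²/(N·c) + f = 70²/(14 × 0.05) + 70 = 4900/0.7 + 70 ≈ 7070.0 mm ≈ 7.07 m.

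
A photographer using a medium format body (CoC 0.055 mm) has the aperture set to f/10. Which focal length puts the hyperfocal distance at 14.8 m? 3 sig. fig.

From H = f²/(N·c) + f, with f ≪ H: f ≈ √(H·N·c) = √(14800 × 10 × 0.055) = √8140.0 ≈ 90.22 mm.
Exact: f² + N·c·f − N·c·H = 0 ⇒ f = (−N·c + √((N·c)² + 4·N·c·H))/2 = (−0.55 + √32560)/2 ≈ 89.947 mm ≈ 89.9 mm.

89.9 mm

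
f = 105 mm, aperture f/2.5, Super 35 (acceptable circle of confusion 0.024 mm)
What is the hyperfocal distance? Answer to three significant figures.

184 m

Hyperfocal distance H = f²/(N·c) + f = 105²/(2.5 × 0.024) + 105 = 11025/0.06 + 105 ≈ 183855.0 mm ≈ 184 m.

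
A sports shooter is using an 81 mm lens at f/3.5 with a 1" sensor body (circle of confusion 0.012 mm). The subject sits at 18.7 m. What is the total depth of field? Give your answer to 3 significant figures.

Hyperfocal distance H = f²/(N·c) + f = 81²/(3.5 × 0.012) + 81 = 6561/0.042 + 81 ≈ 156295.3 mm ≈ 156.3 m.
Near limit Dn = s·(H − f)/(H + s − 2f) = 18700 × (156295.3 − 81) / (156295.3 + 18700 − 2 × 81) = 18700 × 156214.3 / 174833.3 ≈ 16708.5 mm.
Far limit Df = s·(H − f)/(H − s) = 18700 × (156295.3 − 81) / (156295.3 − 18700) = 18700 × 156214.3 / 137595.3 ≈ 21230.4 mm.
Depth of field = Df − Dn = 21230.4 − 16708.5 ≈ 4521.9 mm ≈ 4.52 m.

4.52 m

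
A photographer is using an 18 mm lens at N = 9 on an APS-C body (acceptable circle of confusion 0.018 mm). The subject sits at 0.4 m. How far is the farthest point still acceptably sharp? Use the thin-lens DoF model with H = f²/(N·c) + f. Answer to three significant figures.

494 mm

Hyperfocal distance H = f²/(N·c) + f = 18²/(9 × 0.018) + 18 = 324/0.162 + 18 ≈ 2018.0 mm ≈ 2.018 m.
Far limit Df = s·(H − f)/(H − s) = 400 × (2018.0 − 18) / (2018.0 − 400) = 400 × 2000.0 / 1618.0 ≈ 494.44 mm.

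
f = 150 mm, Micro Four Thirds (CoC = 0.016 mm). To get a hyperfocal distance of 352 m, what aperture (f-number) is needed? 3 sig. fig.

Rearrange H = f²/(N·c) + f for N: N = f² / ((H − f)·c).
N = 150² / ((352000 − 150) × 0.016) = 22500 / 5630 ≈ 4.

f/4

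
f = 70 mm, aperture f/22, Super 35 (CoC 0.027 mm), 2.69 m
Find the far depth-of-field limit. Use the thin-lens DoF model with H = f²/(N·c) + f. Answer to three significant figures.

Hyperfocal distance H = f²/(N·c) + f = 70²/(22 × 0.027) + 70 = 4900/0.594 + 70 ≈ 8319.2 mm ≈ 8.319 m.
Far limit Df = s·(H − f)/(H − s) = 2690 × (8319.2 − 70) / (8319.2 − 2690) = 2690 × 8249.2 / 5629.2 ≈ 3942.0 mm ≈ 3.94 m.

3.94 m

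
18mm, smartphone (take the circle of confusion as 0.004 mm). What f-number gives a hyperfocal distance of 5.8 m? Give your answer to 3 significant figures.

f/14

Rearrange H = f²/(N·c) + f for N: N = f² / ((H − f)·c).
N = 18² / ((5800 − 18) × 0.004) = 324 / 23.13 ≈ 14.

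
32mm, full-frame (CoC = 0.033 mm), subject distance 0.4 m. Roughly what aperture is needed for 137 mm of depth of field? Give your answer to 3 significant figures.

f/14

Write h = H − f = f²/(N·c). The thin-lens limits are Dn = s·h/(h + (s−f)) and Df = s·h/(h − (s−f)), so DoF = Df − Dn = 2·s·(s−f)·h / (h² − (s−f)²).
That is a quadratic in h: DoF·h² − 2·s·(s−f)·h − DoF·(s−f)² = 0 ⇒ h = (s−f)·(s + √(s² + DoF²)) / DoF = 368 × (400 + √(400² + 137²)) / 137 = 368 × (400 + 422.811) / 137 ≈ 2210.2 mm.
Then N = f²/(c·h) = 32² / (0.033 × 2210.2) = 1024 / 72.936 ≈ 14.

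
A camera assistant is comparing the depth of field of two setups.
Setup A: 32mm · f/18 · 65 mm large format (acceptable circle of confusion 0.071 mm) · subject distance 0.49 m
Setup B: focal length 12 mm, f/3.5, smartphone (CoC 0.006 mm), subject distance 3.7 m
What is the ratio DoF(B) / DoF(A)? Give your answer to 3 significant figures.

Setup A: H = 32²/(18×0.071) + 32 ≈ 833.3 mm; DoF = Df − Dn = 1143.81 − 311.78 ≈ 832.03 mm.
Setup B: H = 12²/(3.5×0.006) + 12 ≈ 6869.1 mm; DoF = Df − Dn = 8005.8 − 2406.0 ≈ 5599.8 mm.
Ratio = 5599.8 / 832.03 ≈ 6.73.

6.73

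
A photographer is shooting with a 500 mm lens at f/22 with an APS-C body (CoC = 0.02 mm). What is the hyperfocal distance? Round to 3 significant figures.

Hyperfocal distance H = f²/(N·c) + f = 500²/(22 × 0.02) + 500 = 250000/0.44 + 500 ≈ 568681.8 mm ≈ 569 m.

569 m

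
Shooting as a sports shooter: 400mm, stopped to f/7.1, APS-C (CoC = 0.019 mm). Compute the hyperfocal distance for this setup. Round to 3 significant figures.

1190 m

Hyperfocal distance H = f²/(N·c) + f = 400²/(7.1 × 0.019) + 400 = 160000/0.1349 + 400 ≈ 1186463.8 mm ≈ 1190 m.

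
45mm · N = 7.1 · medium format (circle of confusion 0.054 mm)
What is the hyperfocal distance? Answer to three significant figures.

Hyperfocal distance H = f²/(N·c) + f = 45²/(7.1 × 0.054) + 45 = 2025/0.3834 + 45 ≈ 5326.7 mm ≈ 5.33 m.

5.33 m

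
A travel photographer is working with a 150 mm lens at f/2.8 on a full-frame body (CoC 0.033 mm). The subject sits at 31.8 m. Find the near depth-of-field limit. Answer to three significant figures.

28.1 m

Hyperfocal distance H = f²/(N·c) + f = 150²/(2.8 × 0.033) + 150 = 22500/0.0924 + 150 ≈ 243656.5 mm ≈ 243.7 m.
Near limit Dn = s·(H − f)/(H + s − 2f) = 31800 × (243656.5 − 150) / (243656.5 + 31800 − 2 × 150) = 31800 × 243506.5 / 275156.5 ≈ 28142 mm ≈ 28.1 m.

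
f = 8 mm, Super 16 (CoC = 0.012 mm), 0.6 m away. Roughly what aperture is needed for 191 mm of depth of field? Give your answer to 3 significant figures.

f/1.40

Write h = H − f = f²/(N·c). The thin-lens limits are Dn = s·h/(h + (s−f)) and Df = s·h/(h − (s−f)), so DoF = Df − Dn = 2·s·(s−f)·h / (h² − (s−f)²).
That is a quadratic in h: DoF·h² − 2·s·(s−f)·h − DoF·(s−f)² = 0 ⇒ h = (s−f)·(s + √(s² + DoF²)) / DoF = 592 × (600 + √(600² + 191²)) / 191 = 592 × (600 + 629.667) / 191 ≈ 3811.3 mm.
Then N = f²/(c·h) = 8² / (0.012 × 3811.3) = 64 / 45.736 ≈ 1.40.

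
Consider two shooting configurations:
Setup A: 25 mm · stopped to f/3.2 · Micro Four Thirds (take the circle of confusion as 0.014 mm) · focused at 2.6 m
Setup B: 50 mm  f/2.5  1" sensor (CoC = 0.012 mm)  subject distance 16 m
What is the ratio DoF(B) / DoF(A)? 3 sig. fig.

Setup A: H = 25²/(3.2×0.014) + 25 ≈ 13975.9 mm; DoF = Df − Dn = 3188.53 − 2194.88 ≈ 993.65 mm.
Setup B: H = 50²/(2.5×0.012) + 50 ≈ 83383.3 mm; DoF = Df − Dn = 19787.3 − 13429.6 ≈ 6357.7 mm.
Ratio = 6357.7 / 993.65 ≈ 6.40.

6.40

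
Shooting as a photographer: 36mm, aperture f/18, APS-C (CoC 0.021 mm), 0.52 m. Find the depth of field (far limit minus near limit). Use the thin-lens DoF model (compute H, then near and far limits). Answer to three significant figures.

Hyperfocal distance H = f²/(N·c) + f = 36²/(18 × 0.021) + 36 = 1296/0.378 + 36 ≈ 3464.6 mm ≈ 3.465 m.
Near limit Dn = s·(H − f)/(H + s − 2f) = 520 × (3464.6 − 36) / (3464.6 + 520 − 2 × 36) = 520 × 3428.6 / 3912.6 ≈ 455.67 mm.
Far limit Df = s·(H − f)/(H − s) = 520 × (3464.6 − 36) / (3464.6 − 520) = 520 × 3428.6 / 2944.6 ≈ 605.47 mm.
Depth of field = Df − Dn = 605.47 − 455.67 ≈ 149.80 mm.

150 mm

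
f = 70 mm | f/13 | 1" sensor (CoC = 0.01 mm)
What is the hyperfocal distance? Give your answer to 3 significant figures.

37.8 m

Hyperfocal distance H = f²/(N·c) + f = 70²/(13 × 0.01) + 70 = 4900/0.13 + 70 ≈ 37762.3 mm ≈ 37.8 m.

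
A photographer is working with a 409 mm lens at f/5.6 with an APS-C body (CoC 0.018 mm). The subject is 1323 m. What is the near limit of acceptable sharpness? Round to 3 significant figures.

736 m

Hyperfocal distance H = f²/(N·c) + f = 409²/(5.6 × 0.018) + 409 = 167281/0.1008 + 409 ≈ 1659942.7 mm ≈ 1660 m.
Near limit Dn = s·(H − f)/(H + s − 2f) = 1323000 × (1659942.7 − 409) / (1659942.7 + 1323000 − 2 × 409) = 1323000 × 1659533.7 / 2982124.7 ≈ 736241 mm ≈ 736 m.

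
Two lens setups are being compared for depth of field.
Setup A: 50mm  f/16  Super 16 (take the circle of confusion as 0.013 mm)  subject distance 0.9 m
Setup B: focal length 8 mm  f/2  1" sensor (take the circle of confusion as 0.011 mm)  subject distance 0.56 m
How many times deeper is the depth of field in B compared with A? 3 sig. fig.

1.72

Setup A: H = 50²/(16×0.013) + 50 ≈ 12069.2 mm; DoF = Df − Dn = 968.49 − 840.56 ≈ 127.93 mm.
Setup B: H = 8²/(2×0.011) + 8 ≈ 2917.1 mm; DoF = Df − Dn = 691.14 − 470.69 ≈ 220.45 mm.
Ratio = 220.45 / 127.93 ≈ 1.72.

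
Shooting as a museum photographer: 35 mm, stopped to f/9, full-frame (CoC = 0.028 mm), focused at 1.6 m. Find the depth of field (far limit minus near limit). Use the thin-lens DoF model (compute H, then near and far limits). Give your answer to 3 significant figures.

1.15 m

Hyperfocal distance H = f²/(N·c) + f = 35²/(9 × 0.028) + 35 = 1225/0.252 + 35 ≈ 4896.1 mm ≈ 4.896 m.
Near limit Dn = s·(H − f)/(H + s − 2f) = 1600 × (4896.1 − 35) / (4896.1 + 1600 − 2 × 35) = 1600 × 4861.1 / 6426.1 ≈ 1210.3 mm.
Far limit Df = s·(H − f)/(H − s) = 1600 × (4896.1 − 35) / (4896.1 − 1600) = 1600 × 4861.1 / 3296.1 ≈ 2359.7 mm.
Depth of field = Df − Dn = 2359.7 − 1210.3 ≈ 1149.4 mm ≈ 1.15 m.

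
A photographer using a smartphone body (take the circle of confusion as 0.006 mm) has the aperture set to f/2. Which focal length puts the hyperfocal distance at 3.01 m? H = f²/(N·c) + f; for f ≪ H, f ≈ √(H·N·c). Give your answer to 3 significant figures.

From H = f²/(N·c) + f, with f ≪ H: f ≈ √(H·N·c) = √(3010 × 2 × 0.006) = √36.120 ≈ 6.010 mm.
Exact: f² + N·c·f − N·c·H = 0 ⇒ f = (−N·c + √((N·c)² + 4·N·c·H))/2 = (−0.012 + √144.48)/2 ≈ 6.0040 mm ≈ 6.00 mm.

6.00 mm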